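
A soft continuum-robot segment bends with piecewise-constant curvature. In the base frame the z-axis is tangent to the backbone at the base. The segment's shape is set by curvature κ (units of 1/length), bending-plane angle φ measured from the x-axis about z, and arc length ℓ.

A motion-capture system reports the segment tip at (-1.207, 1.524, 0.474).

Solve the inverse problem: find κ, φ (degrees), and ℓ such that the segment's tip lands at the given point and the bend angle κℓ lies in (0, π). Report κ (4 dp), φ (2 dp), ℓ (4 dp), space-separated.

ρ = √(x²+y²) = √(-1.207² + 1.524²) = 1.94407
φ = atan2(y, x) mod 360° = atan2(1.524, -1.207) = 128.3790°
|p|² = ρ² + z² = 1.94407² + 0.474² = 4.00410
κ = 2ρ / |p|² = 2×1.94407 / 4.00410 = 0.97104
θ = 2·atan2(ρ, z) = 2·atan2(1.94407, 0.474) = 2.66329 rad
ℓ = θ/κ = 2.66329/0.97104 = 2.74271

0.9710 128.38 2.7427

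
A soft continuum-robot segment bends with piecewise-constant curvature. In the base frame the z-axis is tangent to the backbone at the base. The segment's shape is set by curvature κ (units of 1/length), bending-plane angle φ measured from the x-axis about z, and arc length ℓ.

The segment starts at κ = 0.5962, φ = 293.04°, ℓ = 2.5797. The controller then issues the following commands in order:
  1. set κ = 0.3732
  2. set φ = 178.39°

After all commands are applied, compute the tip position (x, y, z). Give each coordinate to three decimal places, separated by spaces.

initial: κ=0.5962, φ=293.04°, ℓ=2.5797
cmd 1: set κ=0.3732 → (κ,φ,ℓ)=(0.3732,293.04°,2.5797) → tip=(0.4496,-1.0572,2.1993)
cmd 2: set φ=178.39° → (κ,φ,ℓ)=(0.3732,178.39°,2.5797) → tip=(-1.1483,0.0323,2.1993)

-1.148 0.032 2.199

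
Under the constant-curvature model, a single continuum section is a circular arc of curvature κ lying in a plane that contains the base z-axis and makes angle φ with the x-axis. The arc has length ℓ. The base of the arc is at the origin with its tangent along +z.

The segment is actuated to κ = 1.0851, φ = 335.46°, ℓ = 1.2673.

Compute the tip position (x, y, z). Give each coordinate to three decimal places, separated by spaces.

θ = κ·ℓ = 1.0851 × 1.2673 = 1.37515 rad
ρ = (1 − cos θ)/κ = (1 − 0.19440)/1.0851 = 0.74242
z = sin θ / κ = 0.98092/1.0851 = 0.90399
x = ρ cos φ = 0.74242 × cos(335.46°) = 0.67536
y = ρ sin φ = 0.74242 × sin(335.46°) = -0.30835

0.675 -0.308 0.904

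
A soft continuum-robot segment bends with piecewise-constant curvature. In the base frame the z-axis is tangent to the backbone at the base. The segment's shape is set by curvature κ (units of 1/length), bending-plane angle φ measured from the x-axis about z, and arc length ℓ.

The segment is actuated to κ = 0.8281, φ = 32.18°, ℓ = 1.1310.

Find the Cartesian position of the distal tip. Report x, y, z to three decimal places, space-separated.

θ = κ·ℓ = 0.8281 × 1.1310 = 0.93658 rad
ρ = (1 − cos θ)/κ = (1 − 0.59255)/0.8281 = 0.49204
z = sin θ / κ = 0.80554/0.8281 = 0.97275
x = ρ cos φ = 0.49204 × cos(32.18°) = 0.41645
y = ρ sin φ = 0.49204 × sin(32.18°) = 0.26205

0.416 0.262 0.973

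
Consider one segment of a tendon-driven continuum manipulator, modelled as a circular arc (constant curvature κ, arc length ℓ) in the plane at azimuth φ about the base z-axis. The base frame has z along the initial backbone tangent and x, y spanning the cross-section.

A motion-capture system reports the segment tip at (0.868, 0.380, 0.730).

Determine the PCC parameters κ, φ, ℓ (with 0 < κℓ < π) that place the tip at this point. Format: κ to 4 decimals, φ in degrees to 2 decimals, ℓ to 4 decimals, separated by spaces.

ρ = √(x²+y²) = √(0.868² + 0.380²) = 0.94754
φ = atan2(y, x) mod 360° = atan2(0.380, 0.868) = 23.6432°
|p|² = ρ² + z² = 0.94754² + 0.730² = 1.43072
κ = 2ρ / |p|² = 2×0.94754 / 1.43072 = 1.32455
θ = 2·atan2(ρ, z) = 2·atan2(0.94754, 0.730) = 1.82871 rad
ℓ = θ/κ = 1.82871/1.32455 = 1.38062

1.3246 23.64 1.3806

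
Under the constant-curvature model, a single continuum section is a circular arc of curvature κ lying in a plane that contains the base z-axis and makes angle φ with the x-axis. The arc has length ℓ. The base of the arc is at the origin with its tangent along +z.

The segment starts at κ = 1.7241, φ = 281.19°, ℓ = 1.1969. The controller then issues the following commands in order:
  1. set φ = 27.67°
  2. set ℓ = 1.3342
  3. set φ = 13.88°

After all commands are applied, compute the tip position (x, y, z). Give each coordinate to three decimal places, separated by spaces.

0.938 0.232 0.432

initial: κ=1.7241, φ=281.19°, ℓ=1.1969
cmd 1: set φ=27.67° → (κ,φ,ℓ)=(1.7241,27.67°,1.1969) → tip=(0.7567,0.3968,0.5110)
cmd 2: set ℓ=1.3342 → (κ,φ,ℓ)=(1.7241,27.67°,1.3342) → tip=(0.8560,0.4489,0.4324)
cmd 3: set φ=13.88° → (κ,φ,ℓ)=(1.7241,13.88°,1.3342) → tip=(0.9384,0.2319,0.4324)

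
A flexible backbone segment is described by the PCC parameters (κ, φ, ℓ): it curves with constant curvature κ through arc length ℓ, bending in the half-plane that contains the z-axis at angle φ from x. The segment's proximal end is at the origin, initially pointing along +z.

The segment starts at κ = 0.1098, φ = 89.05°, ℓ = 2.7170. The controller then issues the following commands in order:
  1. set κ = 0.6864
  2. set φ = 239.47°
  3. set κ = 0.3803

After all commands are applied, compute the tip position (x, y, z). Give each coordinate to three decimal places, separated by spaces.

-0.652 -1.105 2.259

initial: κ=0.1098, φ=89.05°, ℓ=2.7170
cmd 1: set κ=0.6864 → (κ,φ,ℓ)=(0.6864,89.05°,2.7170) → tip=(0.0312,1.8790,1.3943)
cmd 2: set φ=239.47° → (κ,φ,ℓ)=(0.6864,239.47°,2.7170) → tip=(-0.9546,-1.6187,1.3943)
cmd 3: set κ=0.3803 → (κ,φ,ℓ)=(0.3803,239.47°,2.7170) → tip=(-0.6518,-1.1053,2.2587)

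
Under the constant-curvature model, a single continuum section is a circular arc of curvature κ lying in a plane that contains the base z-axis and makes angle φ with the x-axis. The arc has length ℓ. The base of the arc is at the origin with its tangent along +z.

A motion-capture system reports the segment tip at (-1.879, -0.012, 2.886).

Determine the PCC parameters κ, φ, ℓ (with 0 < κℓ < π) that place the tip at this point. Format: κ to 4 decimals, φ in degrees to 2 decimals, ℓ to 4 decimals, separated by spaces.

0.3169 180.37 3.6427

ρ = √(x²+y²) = √(-1.879² + -0.012²) = 1.87904
φ = atan2(y, x) mod 360° = atan2(-0.012, -1.879) = 180.3659°
|p|² = ρ² + z² = 1.87904² + 2.886² = 11.85978
κ = 2ρ / |p|² = 2×1.87904 / 11.85978 = 0.31688
θ = 2·atan2(ρ, z) = 2·atan2(1.87904, 2.886) = 1.15428 rad
ℓ = θ/κ = 1.15428/0.31688 = 3.64269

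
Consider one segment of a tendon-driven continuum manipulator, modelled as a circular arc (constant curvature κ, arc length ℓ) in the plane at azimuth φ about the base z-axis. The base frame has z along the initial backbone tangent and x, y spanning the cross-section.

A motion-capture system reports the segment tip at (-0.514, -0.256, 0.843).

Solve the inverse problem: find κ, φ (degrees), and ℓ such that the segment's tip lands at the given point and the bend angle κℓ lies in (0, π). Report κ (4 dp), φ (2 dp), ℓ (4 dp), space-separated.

1.1039 206.48 1.0834

ρ = √(x²+y²) = √(-0.514² + -0.256²) = 0.57422
φ = atan2(y, x) mod 360° = atan2(-0.256, -0.514) = 206.4758°
|p|² = ρ² + z² = 0.57422² + 0.843² = 1.04038
κ = 2ρ / |p|² = 2×0.57422 / 1.04038 = 1.10387
θ = 2·atan2(ρ, z) = 2·atan2(0.57422, 0.843) = 1.19595 rad
ℓ = θ/κ = 1.19595/1.10387 = 1.08341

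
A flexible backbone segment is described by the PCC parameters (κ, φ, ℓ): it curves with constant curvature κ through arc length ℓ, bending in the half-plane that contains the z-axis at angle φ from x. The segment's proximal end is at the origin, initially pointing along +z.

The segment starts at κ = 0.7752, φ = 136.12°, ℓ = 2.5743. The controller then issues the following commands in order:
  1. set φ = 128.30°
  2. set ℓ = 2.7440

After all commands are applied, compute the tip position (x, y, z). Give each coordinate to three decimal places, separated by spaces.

-1.222 1.547 1.095

initial: κ=0.7752, φ=136.12°, ℓ=2.5743
cmd 1: set φ=128.30° → (κ,φ,ℓ)=(0.7752,128.30°,2.5743) → tip=(-1.1290,1.4296,1.1753)
cmd 2: set ℓ=2.7440 → (κ,φ,ℓ)=(0.7752,128.30°,2.7440) → tip=(-1.2217,1.5470,1.0954)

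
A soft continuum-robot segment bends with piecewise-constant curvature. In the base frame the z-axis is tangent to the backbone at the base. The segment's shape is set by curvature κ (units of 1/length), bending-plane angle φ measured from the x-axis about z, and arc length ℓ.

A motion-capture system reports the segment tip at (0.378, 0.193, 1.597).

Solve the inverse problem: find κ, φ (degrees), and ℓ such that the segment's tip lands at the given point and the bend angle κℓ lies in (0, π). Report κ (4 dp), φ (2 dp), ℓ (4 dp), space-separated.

ρ = √(x²+y²) = √(0.378² + 0.193²) = 0.42442
φ = atan2(y, x) mod 360° = atan2(0.193, 0.378) = 27.0480°
|p|² = ρ² + z² = 0.42442² + 1.597² = 2.73054
κ = 2ρ / |p|² = 2×0.42442 / 2.73054 = 0.31087
θ = 2·atan2(ρ, z) = 2·atan2(0.42442, 1.597) = 0.51951 rad
ℓ = θ/κ = 0.51951/0.31087 = 1.67117

0.3109 27.05 1.6712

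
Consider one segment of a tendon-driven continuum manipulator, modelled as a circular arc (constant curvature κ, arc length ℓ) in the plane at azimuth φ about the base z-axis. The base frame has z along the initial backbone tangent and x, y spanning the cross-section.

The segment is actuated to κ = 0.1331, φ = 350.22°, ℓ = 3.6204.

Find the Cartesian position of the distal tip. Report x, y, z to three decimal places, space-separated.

θ = κ·ℓ = 0.1331 × 3.6204 = 0.48188 rad
ρ = (1 − cos θ)/κ = (1 − 0.88613)/0.1331 = 0.85554
z = sin θ / κ = 0.46344/0.1331 = 3.48191
x = ρ cos φ = 0.85554 × cos(350.22°) = 0.84311
y = ρ sin φ = 0.85554 × sin(350.22°) = -0.14533

0.843 -0.145 3.482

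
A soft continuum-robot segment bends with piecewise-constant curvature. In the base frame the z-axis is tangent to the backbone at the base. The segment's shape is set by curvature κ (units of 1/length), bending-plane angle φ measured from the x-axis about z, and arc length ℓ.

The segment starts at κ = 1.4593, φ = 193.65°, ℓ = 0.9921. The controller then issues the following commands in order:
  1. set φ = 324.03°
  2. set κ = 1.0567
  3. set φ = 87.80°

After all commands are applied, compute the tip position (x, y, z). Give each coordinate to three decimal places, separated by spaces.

0.018 0.474 0.820

initial: κ=1.4593, φ=193.65°, ℓ=0.9921
cmd 1: set φ=324.03° → (κ,φ,ℓ)=(1.4593,324.03°,0.9921) → tip=(0.4865,-0.3531,0.6801)
cmd 2: set κ=1.0567 → (κ,φ,ℓ)=(1.0567,324.03°,0.9921) → tip=(0.3837,-0.2785,0.8201)
cmd 3: set φ=87.80° → (κ,φ,ℓ)=(1.0567,87.80°,0.9921) → tip=(0.0182,0.4738,0.8201)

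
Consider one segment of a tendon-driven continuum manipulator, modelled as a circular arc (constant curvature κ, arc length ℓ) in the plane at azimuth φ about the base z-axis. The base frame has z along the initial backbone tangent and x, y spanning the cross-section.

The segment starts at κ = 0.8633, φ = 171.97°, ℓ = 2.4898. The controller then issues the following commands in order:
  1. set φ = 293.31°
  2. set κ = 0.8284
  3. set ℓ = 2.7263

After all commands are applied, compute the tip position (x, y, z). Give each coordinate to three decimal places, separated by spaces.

0.781 -1.812 0.933

initial: κ=0.8633, φ=171.97°, ℓ=2.4898
cmd 1: set φ=293.31° → (κ,φ,ℓ)=(0.8633,293.31°,2.4898) → tip=(0.7090,-1.6456,0.9698)
cmd 2: set κ=0.8284 → (κ,φ,ℓ)=(0.8284,293.31°,2.4898) → tip=(0.7032,-1.6321,1.0641)
cmd 3: set ℓ=2.7263 → (κ,φ,ℓ)=(0.8284,293.31°,2.7263) → tip=(0.7809,-1.8123,0.9328)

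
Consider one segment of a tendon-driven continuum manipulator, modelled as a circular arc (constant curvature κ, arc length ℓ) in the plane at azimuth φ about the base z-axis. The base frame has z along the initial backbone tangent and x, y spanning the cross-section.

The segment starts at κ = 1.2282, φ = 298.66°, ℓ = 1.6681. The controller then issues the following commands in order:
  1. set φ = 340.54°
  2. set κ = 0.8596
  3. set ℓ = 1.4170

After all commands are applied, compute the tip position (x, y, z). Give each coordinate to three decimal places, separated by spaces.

initial: κ=1.2282, φ=298.66°, ℓ=1.6681
cmd 1: set φ=340.54° → (κ,φ,ℓ)=(1.2282,340.54°,1.6681) → tip=(1.1208,-0.3960,0.7230)
cmd 2: set κ=0.8596 → (κ,φ,ℓ)=(0.8596,340.54°,1.6681) → tip=(0.9472,-0.3347,1.1524)
cmd 3: set ℓ=1.4170 → (κ,φ,ℓ)=(0.8596,340.54°,1.4170) → tip=(0.7179,-0.2537,1.0917)

0.718 -0.254 1.092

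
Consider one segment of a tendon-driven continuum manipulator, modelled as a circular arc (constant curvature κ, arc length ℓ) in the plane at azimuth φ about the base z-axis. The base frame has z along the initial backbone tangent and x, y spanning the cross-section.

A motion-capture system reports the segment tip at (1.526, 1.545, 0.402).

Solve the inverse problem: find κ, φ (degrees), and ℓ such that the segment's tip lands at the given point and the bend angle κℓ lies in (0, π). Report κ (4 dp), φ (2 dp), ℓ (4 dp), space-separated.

0.8905 45.35 3.1169

ρ = √(x²+y²) = √(1.526² + 1.545²) = 2.17157
φ = atan2(y, x) mod 360° = atan2(1.545, 1.526) = 45.3545°
|p|² = ρ² + z² = 2.17157² + 0.402² = 4.87730
κ = 2ρ / |p|² = 2×2.17157 / 4.87730 = 0.89048
θ = 2·atan2(ρ, z) = 2·atan2(2.17157, 0.402) = 2.77550 rad
ℓ = θ/κ = 2.77550/0.89048 = 3.11686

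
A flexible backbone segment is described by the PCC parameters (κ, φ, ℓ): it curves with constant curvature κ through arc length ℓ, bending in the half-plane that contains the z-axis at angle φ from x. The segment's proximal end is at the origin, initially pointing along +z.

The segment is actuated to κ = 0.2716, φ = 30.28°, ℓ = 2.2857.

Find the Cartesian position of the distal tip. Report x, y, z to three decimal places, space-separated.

θ = κ·ℓ = 0.2716 × 2.2857 = 0.62080 rad
ρ = (1 − cos θ)/κ = (1 − 0.81342)/0.2716 = 0.68698
z = sin θ / κ = 0.58168/0.2716 = 2.14169
x = ρ cos φ = 0.68698 × cos(30.28°) = 0.59326
y = ρ sin φ = 0.68698 × sin(30.28°) = 0.34639

0.593 0.346 2.142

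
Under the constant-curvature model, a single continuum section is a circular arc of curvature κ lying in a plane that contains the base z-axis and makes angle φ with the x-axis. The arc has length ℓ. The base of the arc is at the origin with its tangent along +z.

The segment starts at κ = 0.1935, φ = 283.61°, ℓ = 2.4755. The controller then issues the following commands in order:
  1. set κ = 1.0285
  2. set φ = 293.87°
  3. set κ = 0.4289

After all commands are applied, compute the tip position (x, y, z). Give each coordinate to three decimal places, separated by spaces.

initial: κ=0.1935, φ=283.61°, ℓ=2.4755
cmd 1: set κ=1.0285 → (κ,φ,ℓ)=(1.0285,283.61°,2.4755) → tip=(0.4182,-1.7273,0.5454)
cmd 2: set φ=293.87° → (κ,φ,ℓ)=(1.0285,293.87°,2.4755) → tip=(0.7192,-1.6252,0.5454)
cmd 3: set κ=0.4289 → (κ,φ,ℓ)=(0.4289,293.87°,2.4755) → tip=(0.4837,-1.0930,2.0359)

0.484 -1.093 2.036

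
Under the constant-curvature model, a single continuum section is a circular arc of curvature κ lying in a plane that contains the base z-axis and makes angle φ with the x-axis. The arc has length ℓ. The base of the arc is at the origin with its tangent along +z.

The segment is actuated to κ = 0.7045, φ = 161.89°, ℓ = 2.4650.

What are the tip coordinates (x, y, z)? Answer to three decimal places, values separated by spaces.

-1.572 0.514 1.400

θ = κ·ℓ = 0.7045 × 2.4650 = 1.73659 rad
ρ = (1 − cos θ)/κ = (1 − -0.16504)/0.7045 = 1.65371
z = sin θ / κ = 0.98629/0.7045 = 1.39998
x = ρ cos φ = 1.65371 × cos(161.89°) = -1.57179
y = ρ sin φ = 1.65371 × sin(161.89°) = 0.51404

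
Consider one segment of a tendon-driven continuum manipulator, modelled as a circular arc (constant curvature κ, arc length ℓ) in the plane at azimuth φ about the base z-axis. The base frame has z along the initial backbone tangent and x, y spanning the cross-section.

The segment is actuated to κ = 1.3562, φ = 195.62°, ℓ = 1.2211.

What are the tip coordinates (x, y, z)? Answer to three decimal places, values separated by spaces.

θ = κ·ℓ = 1.3562 × 1.2211 = 1.65606 rad
ρ = (1 − cos θ)/κ = (1 − -0.08516)/1.3562 = 0.80014
z = sin θ / κ = 0.99637/1.3562 = 0.73468
x = ρ cos φ = 0.80014 × cos(195.62°) = -0.77059
y = ρ sin φ = 0.80014 × sin(195.62°) = -0.21544

-0.771 -0.215 0.735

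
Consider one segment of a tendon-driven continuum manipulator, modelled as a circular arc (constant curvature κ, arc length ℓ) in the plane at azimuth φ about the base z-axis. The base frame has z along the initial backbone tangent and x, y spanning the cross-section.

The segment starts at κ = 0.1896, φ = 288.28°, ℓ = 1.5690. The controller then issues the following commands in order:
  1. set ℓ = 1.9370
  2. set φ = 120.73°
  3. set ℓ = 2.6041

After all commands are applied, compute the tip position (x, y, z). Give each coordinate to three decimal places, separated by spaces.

-0.322 0.541 2.500

initial: κ=0.1896, φ=288.28°, ℓ=1.5690
cmd 1: set ℓ=1.9370 → (κ,φ,ℓ)=(0.1896,288.28°,1.9370) → tip=(0.1103,-0.3340,1.8938)
cmd 2: set φ=120.73° → (κ,φ,ℓ)=(0.1896,120.73°,1.9370) → tip=(-0.1797,0.3023,1.8938)
cmd 3: set ℓ=2.6041 → (κ,φ,ℓ)=(0.1896,120.73°,2.6041) → tip=(-0.3219,0.5415,2.4996)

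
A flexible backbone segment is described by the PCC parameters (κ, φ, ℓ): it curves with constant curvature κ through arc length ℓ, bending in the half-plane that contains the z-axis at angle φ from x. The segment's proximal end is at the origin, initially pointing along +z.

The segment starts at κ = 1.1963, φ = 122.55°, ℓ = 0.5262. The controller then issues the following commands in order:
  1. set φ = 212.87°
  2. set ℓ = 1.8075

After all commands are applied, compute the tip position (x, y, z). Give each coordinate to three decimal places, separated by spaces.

-1.094 -0.707 0.694

initial: κ=1.1963, φ=122.55°, ℓ=0.5262
cmd 1: set φ=212.87° → (κ,φ,ℓ)=(1.1963,212.87°,0.5262) → tip=(-0.1346,-0.0870,0.4921)
cmd 2: set ℓ=1.8075 → (κ,φ,ℓ)=(1.1963,212.87°,1.8075) → tip=(-1.0936,-0.7067,0.6939)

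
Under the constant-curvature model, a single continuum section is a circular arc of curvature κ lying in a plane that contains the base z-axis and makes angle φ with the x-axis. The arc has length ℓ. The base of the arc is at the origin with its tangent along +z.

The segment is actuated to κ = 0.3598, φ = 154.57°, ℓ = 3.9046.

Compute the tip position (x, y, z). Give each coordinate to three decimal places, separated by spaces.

-2.095 0.996 2.741

θ = κ·ℓ = 0.3598 × 3.9046 = 1.40488 rad
ρ = (1 − cos θ)/κ = (1 − 0.16516)/0.3598 = 2.32029
z = sin θ / κ = 0.98627/0.3598 = 2.74115
x = ρ cos φ = 2.32029 × cos(154.57°) = -2.09548
y = ρ sin φ = 2.32029 × sin(154.57°) = 0.99635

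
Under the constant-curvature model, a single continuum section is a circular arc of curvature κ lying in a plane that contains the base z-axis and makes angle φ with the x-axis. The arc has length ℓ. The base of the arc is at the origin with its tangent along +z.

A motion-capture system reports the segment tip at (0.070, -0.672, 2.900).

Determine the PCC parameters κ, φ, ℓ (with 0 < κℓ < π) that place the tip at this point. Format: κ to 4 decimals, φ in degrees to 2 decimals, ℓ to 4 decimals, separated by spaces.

ρ = √(x²+y²) = √(0.070² + -0.672²) = 0.67564
φ = atan2(y, x) mod 360° = atan2(-0.672, 0.070) = 275.9469°
|p|² = ρ² + z² = 0.67564² + 2.900² = 8.86648
κ = 2ρ / |p|² = 2×0.67564 / 8.86648 = 0.15240
θ = 2·atan2(ρ, z) = 2·atan2(0.67564, 2.900) = 0.45779 rad
ℓ = θ/κ = 0.45779/0.15240 = 3.00383

0.1524 275.95 3.0038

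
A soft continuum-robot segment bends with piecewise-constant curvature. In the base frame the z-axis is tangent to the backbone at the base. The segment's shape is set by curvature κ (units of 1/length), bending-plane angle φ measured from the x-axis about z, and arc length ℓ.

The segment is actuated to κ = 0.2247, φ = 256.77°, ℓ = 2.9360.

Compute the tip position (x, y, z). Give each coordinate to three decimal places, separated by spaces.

-0.214 -0.909 2.728

θ = κ·ℓ = 0.2247 × 2.9360 = 0.65972 rad
ρ = (1 − cos θ)/κ = (1 − 0.79016)/0.2247 = 0.93385
z = sin θ / κ = 0.61289/0.2247 = 2.72761
x = ρ cos φ = 0.93385 × cos(256.77°) = -0.21372
y = ρ sin φ = 0.93385 × sin(256.77°) = -0.90906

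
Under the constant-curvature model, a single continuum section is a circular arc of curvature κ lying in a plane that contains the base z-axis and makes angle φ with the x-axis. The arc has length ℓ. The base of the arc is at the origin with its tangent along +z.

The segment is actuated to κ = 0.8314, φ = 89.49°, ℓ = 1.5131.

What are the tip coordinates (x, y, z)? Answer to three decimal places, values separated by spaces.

θ = κ·ℓ = 0.8314 × 1.5131 = 1.25799 rad
ρ = (1 − cos θ)/κ = (1 − 0.30773)/0.8314 = 0.83266
z = sin θ / κ = 0.95147/0.8314 = 1.14442
x = ρ cos φ = 0.83266 × cos(89.49°) = 0.00741
y = ρ sin φ = 0.83266 × sin(89.49°) = 0.83262

0.007 0.833 1.144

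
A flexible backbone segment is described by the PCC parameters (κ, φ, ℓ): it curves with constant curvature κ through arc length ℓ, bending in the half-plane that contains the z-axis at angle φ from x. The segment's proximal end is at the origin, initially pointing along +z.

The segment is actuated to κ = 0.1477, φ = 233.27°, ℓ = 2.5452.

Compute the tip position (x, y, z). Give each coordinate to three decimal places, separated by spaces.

-0.283 -0.379 2.486

θ = κ·ℓ = 0.1477 × 2.5452 = 0.37593 rad
ρ = (1 − cos θ)/κ = (1 − 0.93017)/0.1477 = 0.47280
z = sin θ / κ = 0.36713/0.1477 = 2.48567
x = ρ cos φ = 0.47280 × cos(233.27°) = -0.28275
y = ρ sin φ = 0.47280 × sin(233.27°) = -0.37893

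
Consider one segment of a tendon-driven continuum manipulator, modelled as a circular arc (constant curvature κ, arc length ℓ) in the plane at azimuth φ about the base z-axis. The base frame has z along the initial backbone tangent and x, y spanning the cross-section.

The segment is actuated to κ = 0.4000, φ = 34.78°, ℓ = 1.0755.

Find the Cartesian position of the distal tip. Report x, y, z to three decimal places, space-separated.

0.187 0.130 1.043

θ = κ·ℓ = 0.4000 × 1.0755 = 0.43020 rad
ρ = (1 − cos θ)/κ = (1 − 0.90888)/0.4000 = 0.22779
z = sin θ / κ = 0.41705/0.4000 = 1.04263
x = ρ cos φ = 0.22779 × cos(34.78°) = 0.18710
y = ρ sin φ = 0.22779 × sin(34.78°) = 0.12994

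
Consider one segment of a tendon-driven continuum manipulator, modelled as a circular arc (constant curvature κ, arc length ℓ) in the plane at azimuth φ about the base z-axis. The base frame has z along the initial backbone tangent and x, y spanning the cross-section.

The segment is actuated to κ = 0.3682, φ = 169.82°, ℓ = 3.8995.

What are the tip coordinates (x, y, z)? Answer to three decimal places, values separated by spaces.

-2.313 0.415 2.691

θ = κ·ℓ = 0.3682 × 3.8995 = 1.43580 rad
ρ = (1 − cos θ)/κ = (1 − 0.13459)/0.3682 = 2.35038
z = sin θ / κ = 0.99090/0.3682 = 2.69120
x = ρ cos φ = 2.35038 × cos(169.82°) = -2.31338
y = ρ sin φ = 2.35038 × sin(169.82°) = 0.41541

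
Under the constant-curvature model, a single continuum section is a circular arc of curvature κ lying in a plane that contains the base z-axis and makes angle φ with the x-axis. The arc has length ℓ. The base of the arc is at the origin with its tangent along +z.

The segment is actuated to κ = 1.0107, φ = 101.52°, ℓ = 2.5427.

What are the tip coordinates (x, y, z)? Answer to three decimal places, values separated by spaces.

-0.364 1.785 0.535

θ = κ·ℓ = 1.0107 × 2.5427 = 2.56991 rad
ρ = (1 − cos θ)/κ = (1 − -0.84099)/1.0107 = 1.82150
z = sin θ / κ = 0.54105/1.0107 = 0.53532
x = ρ cos φ = 1.82150 × cos(101.52°) = -0.36377
y = ρ sin φ = 1.82150 × sin(101.52°) = 1.78481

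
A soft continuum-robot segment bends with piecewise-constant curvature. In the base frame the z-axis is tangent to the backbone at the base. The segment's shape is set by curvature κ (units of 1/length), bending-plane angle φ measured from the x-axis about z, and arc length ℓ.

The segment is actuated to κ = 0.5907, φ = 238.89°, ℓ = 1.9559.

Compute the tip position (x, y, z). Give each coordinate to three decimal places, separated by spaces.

-0.522 -0.864 1.549

θ = κ·ℓ = 0.5907 × 1.9559 = 1.15535 rad
ρ = (1 − cos θ)/κ = (1 − 0.40360)/0.5907 = 1.00965
z = sin θ / κ = 0.91494/0.5907 = 1.54890
x = ρ cos φ = 1.00965 × cos(238.89°) = -0.52167
y = ρ sin φ = 1.00965 × sin(238.89°) = -0.86444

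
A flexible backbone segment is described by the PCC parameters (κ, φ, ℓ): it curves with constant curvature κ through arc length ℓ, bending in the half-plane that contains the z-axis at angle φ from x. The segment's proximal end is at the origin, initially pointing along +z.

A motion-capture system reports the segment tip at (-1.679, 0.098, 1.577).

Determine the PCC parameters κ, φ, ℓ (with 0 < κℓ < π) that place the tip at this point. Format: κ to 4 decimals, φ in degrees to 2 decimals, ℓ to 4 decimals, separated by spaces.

0.6328 176.66 2.5839

ρ = √(x²+y²) = √(-1.679² + 0.098²) = 1.68186
φ = atan2(y, x) mod 360° = atan2(0.098, -1.679) = 176.6595°
|p|² = ρ² + z² = 1.68186² + 1.577² = 5.31557
κ = 2ρ / |p|² = 2×1.68186 / 5.31557 = 0.63280
θ = 2·atan2(ρ, z) = 2·atan2(1.68186, 1.577) = 1.63513 rad
ℓ = θ/κ = 1.63513/0.63280 = 2.58394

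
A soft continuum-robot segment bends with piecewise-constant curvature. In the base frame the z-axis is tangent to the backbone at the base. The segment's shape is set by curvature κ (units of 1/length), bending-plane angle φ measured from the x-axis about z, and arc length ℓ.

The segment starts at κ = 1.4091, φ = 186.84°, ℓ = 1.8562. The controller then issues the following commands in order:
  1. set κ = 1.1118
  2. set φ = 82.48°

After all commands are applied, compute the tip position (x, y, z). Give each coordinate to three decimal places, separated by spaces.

initial: κ=1.4091, φ=186.84°, ℓ=1.8562
cmd 1: set κ=1.1118 → (κ,φ,ℓ)=(1.1118,186.84°,1.8562) → tip=(-1.3156,-0.1578,0.7924)
cmd 2: set φ=82.48° → (κ,φ,ℓ)=(1.1118,82.48°,1.8562) → tip=(0.1734,1.3137,0.7924)

0.173 1.314 0.792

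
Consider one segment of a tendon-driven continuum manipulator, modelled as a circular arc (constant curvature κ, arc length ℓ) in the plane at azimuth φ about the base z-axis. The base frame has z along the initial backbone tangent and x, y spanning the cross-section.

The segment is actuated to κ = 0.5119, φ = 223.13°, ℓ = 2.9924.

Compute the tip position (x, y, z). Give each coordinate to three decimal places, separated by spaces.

θ = κ·ℓ = 0.5119 × 2.9924 = 1.53181 rad
ρ = (1 − cos θ)/κ = (1 − 0.03898)/0.5119 = 1.87736
z = sin θ / κ = 0.99924/0.5119 = 1.95202
x = ρ cos φ = 1.87736 × cos(223.13°) = -1.37011
y = ρ sin φ = 1.87736 × sin(223.13°) = -1.28347

-1.370 -1.283 1.952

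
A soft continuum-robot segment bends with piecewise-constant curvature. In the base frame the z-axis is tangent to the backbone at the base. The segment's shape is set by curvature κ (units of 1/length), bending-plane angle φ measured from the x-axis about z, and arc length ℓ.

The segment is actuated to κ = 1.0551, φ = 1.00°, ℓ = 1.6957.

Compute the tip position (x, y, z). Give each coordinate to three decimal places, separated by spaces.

θ = κ·ℓ = 1.0551 × 1.6957 = 1.78913 rad
ρ = (1 − cos θ)/κ = (1 − -0.21661)/1.0551 = 1.15307
z = sin θ / κ = 0.97626/1.0551 = 0.92528
x = ρ cos φ = 1.15307 × cos(1.00°) = 1.15290
y = ρ sin φ = 1.15307 × sin(1.00°) = 0.02012

1.153 0.020 0.925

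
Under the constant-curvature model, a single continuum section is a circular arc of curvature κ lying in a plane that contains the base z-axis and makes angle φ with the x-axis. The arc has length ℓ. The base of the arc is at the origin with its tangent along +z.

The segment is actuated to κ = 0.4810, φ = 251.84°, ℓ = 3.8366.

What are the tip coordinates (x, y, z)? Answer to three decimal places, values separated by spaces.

θ = κ·ℓ = 0.4810 × 3.8366 = 1.84540 rad
ρ = (1 − cos θ)/κ = (1 − -0.27117)/0.4810 = 2.64276
z = sin θ / κ = 0.96253/0.4810 = 2.00110
x = ρ cos φ = 2.64276 × cos(251.84°) = -0.82367
y = ρ sin φ = 2.64276 × sin(251.84°) = -2.51113

-0.824 -2.511 2.001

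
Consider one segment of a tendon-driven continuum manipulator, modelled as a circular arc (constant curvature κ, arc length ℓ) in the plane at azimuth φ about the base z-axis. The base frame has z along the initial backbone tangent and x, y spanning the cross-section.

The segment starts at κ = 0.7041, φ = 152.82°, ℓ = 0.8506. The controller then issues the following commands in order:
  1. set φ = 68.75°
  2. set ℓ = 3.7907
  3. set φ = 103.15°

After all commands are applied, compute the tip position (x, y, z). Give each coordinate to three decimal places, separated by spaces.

initial: κ=0.7041, φ=152.82°, ℓ=0.8506
cmd 1: set φ=68.75° → (κ,φ,ℓ)=(0.7041,68.75°,0.8506) → tip=(0.0896,0.2304,0.8007)
cmd 2: set ℓ=3.7907 → (κ,φ,ℓ)=(0.7041,68.75°,3.7907) → tip=(0.9731,2.5023,0.6465)
cmd 3: set φ=103.15° → (κ,φ,ℓ)=(0.7041,103.15°,3.7907) → tip=(-0.6108,2.6145,0.6465)

-0.611 2.614 0.646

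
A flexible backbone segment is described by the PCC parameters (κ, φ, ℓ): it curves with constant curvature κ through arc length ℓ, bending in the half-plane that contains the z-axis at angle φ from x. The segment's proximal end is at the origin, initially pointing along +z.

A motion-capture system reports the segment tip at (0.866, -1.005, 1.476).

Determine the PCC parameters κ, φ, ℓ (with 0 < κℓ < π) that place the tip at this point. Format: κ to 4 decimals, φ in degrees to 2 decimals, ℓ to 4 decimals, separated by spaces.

ρ = √(x²+y²) = √(0.866² + -1.005²) = 1.32664
φ = atan2(y, x) mod 360° = atan2(-1.005, 0.866) = 310.7512°
|p|² = ρ² + z² = 1.32664² + 1.476² = 3.93856
κ = 2ρ / |p|² = 2×1.32664 / 3.93856 = 0.67367
θ = 2·atan2(ρ, z) = 2·atan2(1.32664, 1.476) = 1.46431 rad
ℓ = θ/κ = 1.46431/0.67367 = 2.17364

0.6737 310.75 2.1736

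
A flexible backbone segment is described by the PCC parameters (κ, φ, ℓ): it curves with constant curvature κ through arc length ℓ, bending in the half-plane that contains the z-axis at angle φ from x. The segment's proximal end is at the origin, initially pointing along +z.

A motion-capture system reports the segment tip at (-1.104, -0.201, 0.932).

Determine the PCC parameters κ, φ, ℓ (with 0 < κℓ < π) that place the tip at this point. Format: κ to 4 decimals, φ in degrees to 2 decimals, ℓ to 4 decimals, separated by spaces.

ρ = √(x²+y²) = √(-1.104² + -0.201²) = 1.12215
φ = atan2(y, x) mod 360° = atan2(-0.201, -1.104) = 190.3185°
|p|² = ρ² + z² = 1.12215² + 0.932² = 2.12784
κ = 2ρ / |p|² = 2×1.12215 / 2.12784 = 1.05473
θ = 2·atan2(ρ, z) = 2·atan2(1.12215, 0.932) = 1.75541 rad
ℓ = θ/κ = 1.75541/1.05473 = 1.66432

1.0547 190.32 1.6643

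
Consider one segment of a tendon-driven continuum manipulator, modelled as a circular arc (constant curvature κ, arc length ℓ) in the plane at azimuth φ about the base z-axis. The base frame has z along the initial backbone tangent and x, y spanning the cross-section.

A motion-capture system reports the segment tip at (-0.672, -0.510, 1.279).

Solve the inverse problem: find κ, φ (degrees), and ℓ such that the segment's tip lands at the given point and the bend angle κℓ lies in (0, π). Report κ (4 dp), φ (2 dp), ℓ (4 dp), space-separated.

ρ = √(x²+y²) = √(-0.672² + -0.510²) = 0.84361
φ = atan2(y, x) mod 360° = atan2(-0.510, -0.672) = 217.1959°
|p|² = ρ² + z² = 0.84361² + 1.279² = 2.34753
κ = 2ρ / |p|² = 2×0.84361 / 2.34753 = 0.71873
θ = 2·atan2(ρ, z) = 2·atan2(0.84361, 1.279) = 1.16617 rad
ℓ = θ/κ = 1.16617/0.71873 = 1.62256

0.7187 217.20 1.6226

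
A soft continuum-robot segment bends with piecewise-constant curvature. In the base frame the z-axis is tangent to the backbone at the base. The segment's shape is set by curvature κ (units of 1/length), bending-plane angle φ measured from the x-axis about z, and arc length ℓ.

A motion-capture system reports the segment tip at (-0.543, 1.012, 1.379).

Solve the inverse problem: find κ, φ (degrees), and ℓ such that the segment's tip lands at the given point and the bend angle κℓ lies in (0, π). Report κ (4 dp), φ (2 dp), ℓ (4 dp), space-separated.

0.7132 118.22 1.9474

ρ = √(x²+y²) = √(-0.543² + 1.012²) = 1.14847
φ = atan2(y, x) mod 360° = atan2(1.012, -0.543) = 118.2163°
|p|² = ρ² + z² = 1.14847² + 1.379² = 3.22063
κ = 2ρ / |p|² = 2×1.14847 / 3.22063 = 0.71320
θ = 2·atan2(ρ, z) = 2·atan2(1.14847, 1.379) = 1.38888 rad
ℓ = θ/κ = 1.38888/0.71320 = 1.94740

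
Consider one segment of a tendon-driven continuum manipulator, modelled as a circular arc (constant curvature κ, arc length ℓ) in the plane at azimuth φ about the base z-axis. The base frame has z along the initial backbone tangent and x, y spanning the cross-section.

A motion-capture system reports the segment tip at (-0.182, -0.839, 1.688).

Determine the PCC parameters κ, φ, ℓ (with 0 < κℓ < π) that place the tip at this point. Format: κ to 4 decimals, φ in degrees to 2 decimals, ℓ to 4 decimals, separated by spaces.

ρ = √(x²+y²) = √(-0.182² + -0.839²) = 0.85851
φ = atan2(y, x) mod 360° = atan2(-0.839, -0.182) = 257.7607°
|p|² = ρ² + z² = 0.85851² + 1.688² = 3.58639
κ = 2ρ / |p|² = 2×0.85851 / 3.58639 = 0.47876
θ = 2·atan2(ρ, z) = 2·atan2(0.85851, 1.688) = 0.94100 rad
ℓ = θ/κ = 0.94100/0.47876 = 1.96550

0.4788 257.76 1.9655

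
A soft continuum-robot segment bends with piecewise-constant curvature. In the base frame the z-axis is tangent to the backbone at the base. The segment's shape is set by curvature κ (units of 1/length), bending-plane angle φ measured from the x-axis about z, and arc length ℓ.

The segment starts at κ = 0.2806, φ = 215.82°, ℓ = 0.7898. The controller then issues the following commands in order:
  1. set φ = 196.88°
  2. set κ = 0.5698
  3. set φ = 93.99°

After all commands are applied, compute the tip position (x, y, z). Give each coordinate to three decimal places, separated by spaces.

-0.012 0.174 0.763

initial: κ=0.2806, φ=215.82°, ℓ=0.7898
cmd 1: set φ=196.88° → (κ,φ,ℓ)=(0.2806,196.88°,0.7898) → tip=(-0.0834,-0.0253,0.7834)
cmd 2: set κ=0.5698 → (κ,φ,ℓ)=(0.5698,196.88°,0.7898) → tip=(-0.1672,-0.0507,0.7634)
cmd 3: set φ=93.99° → (κ,φ,ℓ)=(0.5698,93.99°,0.7898) → tip=(-0.0122,0.1743,0.7634)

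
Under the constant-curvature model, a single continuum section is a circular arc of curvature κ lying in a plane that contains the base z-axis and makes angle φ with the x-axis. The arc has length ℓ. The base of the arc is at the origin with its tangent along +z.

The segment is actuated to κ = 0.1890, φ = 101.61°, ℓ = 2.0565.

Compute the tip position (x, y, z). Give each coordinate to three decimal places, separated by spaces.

θ = κ·ℓ = 0.1890 × 2.0565 = 0.38868 rad
ρ = (1 − cos θ)/κ = (1 − 0.92541)/0.1890 = 0.39465
z = sin θ / κ = 0.37897/0.1890 = 2.00511
x = ρ cos φ = 0.39465 × cos(101.61°) = -0.07942
y = ρ sin φ = 0.39465 × sin(101.61°) = 0.38658

-0.079 0.387 2.005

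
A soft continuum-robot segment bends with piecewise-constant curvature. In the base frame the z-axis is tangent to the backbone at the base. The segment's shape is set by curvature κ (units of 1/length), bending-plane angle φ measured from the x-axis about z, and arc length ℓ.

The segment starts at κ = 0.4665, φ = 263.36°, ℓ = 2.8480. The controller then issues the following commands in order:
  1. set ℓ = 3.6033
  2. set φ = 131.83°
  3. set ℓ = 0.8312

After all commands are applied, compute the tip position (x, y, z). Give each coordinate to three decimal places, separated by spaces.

initial: κ=0.4665, φ=263.36°, ℓ=2.8480
cmd 1: set ℓ=3.6033 → (κ,φ,ℓ)=(0.4665,263.36°,3.6033) → tip=(-0.2751,-2.3633,2.1306)
cmd 2: set φ=131.83° → (κ,φ,ℓ)=(0.4665,131.83°,3.6033) → tip=(-1.5868,1.7728,2.1306)
cmd 3: set ℓ=0.8312 → (κ,φ,ℓ)=(0.4665,131.83°,0.8312) → tip=(-0.1061,0.1186,0.8105)

-0.106 0.119 0.811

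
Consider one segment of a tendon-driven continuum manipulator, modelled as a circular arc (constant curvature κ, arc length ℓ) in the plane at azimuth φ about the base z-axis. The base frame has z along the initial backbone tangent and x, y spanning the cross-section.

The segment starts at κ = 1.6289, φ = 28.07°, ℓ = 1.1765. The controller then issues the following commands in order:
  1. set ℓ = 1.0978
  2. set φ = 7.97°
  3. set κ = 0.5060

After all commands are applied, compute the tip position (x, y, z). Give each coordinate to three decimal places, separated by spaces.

initial: κ=1.6289, φ=28.07°, ℓ=1.1765
cmd 1: set ℓ=1.0978 → (κ,φ,ℓ)=(1.6289,28.07°,1.0978) → tip=(0.6585,0.3512,0.5995)
cmd 2: set φ=7.97° → (κ,φ,ℓ)=(1.6289,7.97°,1.0978) → tip=(0.7391,0.1035,0.5995)
cmd 3: set κ=0.5060 → (κ,φ,ℓ)=(0.5060,7.97°,1.0978) → tip=(0.2943,0.0412,1.0422)

0.294 0.041 1.042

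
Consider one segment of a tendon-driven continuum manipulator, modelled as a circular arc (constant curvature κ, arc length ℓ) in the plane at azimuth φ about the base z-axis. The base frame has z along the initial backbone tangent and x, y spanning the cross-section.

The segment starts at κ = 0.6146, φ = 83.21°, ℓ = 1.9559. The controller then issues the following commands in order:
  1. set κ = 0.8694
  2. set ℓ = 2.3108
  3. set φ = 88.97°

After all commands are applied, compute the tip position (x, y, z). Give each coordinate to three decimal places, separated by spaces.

initial: κ=0.6146, φ=83.21°, ℓ=1.9559
cmd 1: set κ=0.8694 → (κ,φ,ℓ)=(0.8694,83.21°,1.9559) → tip=(0.1536,1.2898,1.1406)
cmd 2: set ℓ=2.3108 → (κ,φ,ℓ)=(0.8694,83.21°,2.3108) → tip=(0.1937,1.6268,1.0415)
cmd 3: set φ=88.97° → (κ,φ,ℓ)=(0.8694,88.97°,2.3108) → tip=(0.0294,1.6380,1.0415)

0.029 1.638 1.042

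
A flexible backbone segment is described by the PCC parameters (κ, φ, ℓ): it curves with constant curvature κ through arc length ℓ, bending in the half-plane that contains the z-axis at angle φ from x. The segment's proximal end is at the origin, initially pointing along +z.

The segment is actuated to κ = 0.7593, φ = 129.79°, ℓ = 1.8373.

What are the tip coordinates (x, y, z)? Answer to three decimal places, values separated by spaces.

-0.695 0.835 1.297

θ = κ·ℓ = 0.7593 × 1.8373 = 1.39506 rad
ρ = (1 − cos θ)/κ = (1 − 0.17483)/0.7593 = 1.08675
z = sin θ / κ = 0.98460/0.7593 = 1.29672
x = ρ cos φ = 1.08675 × cos(129.79°) = -0.69549
y = ρ sin φ = 1.08675 × sin(129.79°) = 0.83505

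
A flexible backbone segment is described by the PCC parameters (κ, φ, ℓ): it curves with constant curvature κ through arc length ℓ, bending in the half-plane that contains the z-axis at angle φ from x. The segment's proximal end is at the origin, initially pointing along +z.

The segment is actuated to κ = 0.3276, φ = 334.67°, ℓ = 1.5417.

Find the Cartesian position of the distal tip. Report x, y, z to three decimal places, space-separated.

θ = κ·ℓ = 0.3276 × 1.5417 = 0.50506 rad
ρ = (1 − cos θ)/κ = (1 − 0.87514)/0.3276 = 0.38112
z = sin θ / κ = 0.48386/0.3276 = 1.47699
x = ρ cos φ = 0.38112 × cos(334.67°) = 0.34448
y = ρ sin φ = 0.38112 × sin(334.67°) = -0.16306

0.344 -0.163 1.477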